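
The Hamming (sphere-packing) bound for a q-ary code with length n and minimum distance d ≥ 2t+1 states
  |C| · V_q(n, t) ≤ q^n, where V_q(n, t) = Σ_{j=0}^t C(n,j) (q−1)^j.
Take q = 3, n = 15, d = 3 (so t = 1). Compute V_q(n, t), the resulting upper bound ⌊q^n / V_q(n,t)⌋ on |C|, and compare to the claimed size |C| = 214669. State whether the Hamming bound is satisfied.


V_q(n, t) = 31, q^n = 14348907, Hamming bound = 462867, |C| = 214669 ≤ bound (satisfied).

Step 1: Compute V_q(n, t) = Σ_{j=0}^1 C(n, j) (q−1)^j.
  j = 0: C(15,0)·(2)^0 = 1·1 = 1.
  j = 1: C(15,1)·(2)^1 = 15·2 = 30.
  V_q(n, t) = 1 + 30 = 31.
Step 2: q^n = 3^15 = 14348907.
Step 3: Hamming bound ⌊q^n / V_q(n,t)⌋ = ⌊14348907/31⌋ = 462867.
Step 4: Compare |C| = 214669 to 462867: satisfied.
The claimed |C| lies below the Hamming bound.


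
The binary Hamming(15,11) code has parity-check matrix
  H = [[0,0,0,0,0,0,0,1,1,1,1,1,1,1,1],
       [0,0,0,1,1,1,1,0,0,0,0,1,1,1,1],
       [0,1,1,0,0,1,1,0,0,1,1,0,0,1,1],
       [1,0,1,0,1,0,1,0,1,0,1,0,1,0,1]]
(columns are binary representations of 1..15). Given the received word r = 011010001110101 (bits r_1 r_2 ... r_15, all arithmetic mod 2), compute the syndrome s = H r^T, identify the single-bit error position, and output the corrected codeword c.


s = (1, 1, 1, 0)^T, error position = 14, corrected codeword c = 011010001110111

Compute s = H r^T mod 2 one row at a time:
  s_1 = 0 + 1 + 1 + 1 + 0 + 1 + 0 + 1 = 5 ≡ 1 (mod 2).
  s_2 = 0 + 1 + 0 + 0 + 0 + 1 + 0 + 1 = 3 ≡ 1 (mod 2).
  s_3 = 1 + 1 + 0 + 0 + 1 + 1 + 0 + 1 = 5 ≡ 1 (mod 2).
  s_4 = 0 + 1 + 1 + 0 + 1 + 1 + 1 + 1 = 6 ≡ 0 (mod 2).
s = (1, 1, 1, 0)^T — this equals column 14 of H (binary 1110), so error is at position 14.
Correct: flip bit 14 of r = 011010001110101 to get c = 011010001110111.


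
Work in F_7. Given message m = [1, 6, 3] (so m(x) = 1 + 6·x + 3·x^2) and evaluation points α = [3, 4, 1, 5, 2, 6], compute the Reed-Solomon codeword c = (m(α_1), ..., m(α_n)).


c = [4, 3, 3, 1, 4, 5]

Message polynomial: m(x) = 1 + 6·x + 3·x^2 (mod 7).
For each evaluation point α_i, compute m(α_i) mod 7:
  α_1 = 3: Horner steps 3 → 1 → 4, so m(3) = 4.
  α_2 = 4: Horner steps 3 → 4 → 3, so m(4) = 3.
  α_3 = 1: Horner steps 3 → 2 → 3, so m(1) = 3.
  α_4 = 5: Horner steps 3 → 0 → 1, so m(5) = 1.
  α_5 = 2: Horner steps 3 → 5 → 4, so m(2) = 4.
  α_6 = 6: Horner steps 3 → 3 → 5, so m(6) = 5.
Codeword c = [4, 3, 3, 1, 4, 5] ∈ F_7^6.


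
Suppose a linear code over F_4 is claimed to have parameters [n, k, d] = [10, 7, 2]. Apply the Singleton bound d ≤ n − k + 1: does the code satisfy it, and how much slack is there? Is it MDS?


Singleton RHS = n − k + 1 = 4, slack = 2, bound satisfied, not MDS.

Singleton bound: d ≤ n − k + 1.
Here n = 10, k = 7, so n − k + 1 = 4.
Given d = 2, check d ≤ 4: YES.
Slack = (n − k + 1) − d = 2.
The code is NOT MDS (slack = 2 > 0).
Description: the claimed parameters are [10, 7, 2]_4; such a code would be non-MDS.


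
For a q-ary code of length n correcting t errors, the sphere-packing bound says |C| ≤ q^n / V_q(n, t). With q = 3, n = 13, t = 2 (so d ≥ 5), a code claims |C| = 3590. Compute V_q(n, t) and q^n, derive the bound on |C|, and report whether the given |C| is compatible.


V_q(n, t) = 339, q^n = 1594323, Hamming bound = 4703, |C| = 3590 ≤ bound (satisfied).

Step 1: Compute V_q(n, t) = Σ_{j=0}^2 C(n, j) (q−1)^j.
  j = 0: C(13,0)·(2)^0 = 1·1 = 1.
  j = 1: C(13,1)·(2)^1 = 13·2 = 26.
  j = 2: C(13,2)·(2)^2 = 78·4 = 312.
  V_q(n, t) = 1 + 26 + 312 = 339.
Step 2: q^n = 3^13 = 1594323.
Step 3: Hamming bound ⌊q^n / V_q(n,t)⌋ = ⌊1594323/339⌋ = 4703.
Step 4: Compare |C| = 3590 to 4703: satisfied.
The claimed |C| lies below the Hamming bound.


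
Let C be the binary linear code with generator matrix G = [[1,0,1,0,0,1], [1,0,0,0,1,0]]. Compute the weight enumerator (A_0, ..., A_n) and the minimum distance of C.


Weight distribution: A_0 = 1, A_2 = 1, A_3 = 2. Minimum distance d = 2.

Enumerate all 2^2 = 4 messages m ∈ F_2^2.
For each, compute codeword c = mG in F_2^6, then tally its weight.
  m = 00 → c = 000000, weight = 0.
  m = 10 → c = 101001, weight = 3.
  m = 01 → c = 100010, weight = 2.
  m = 11 → c = 001011, weight = 3.
Tally weights:
  weight 0: 1 codewords.
  weight 2: 1 codewords.
  weight 3: 2 codewords.
Minimum distance d = smallest w > 0 with A_w > 0 = 2.
Sanity: Σ A_w = 4 = 2^2 = 4 ✓.


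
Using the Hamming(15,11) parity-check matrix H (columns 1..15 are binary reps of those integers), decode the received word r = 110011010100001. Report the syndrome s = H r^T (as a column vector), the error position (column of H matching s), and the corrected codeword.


s = (1, 1, 0, 1)^T, error position = 13, corrected codeword c = 110011010100101

Compute s = H r^T mod 2 one row at a time:
  s_1 = 1 + 0 + 1 + 0 + 0 + 0 + 0 + 1 = 3 ≡ 1 (mod 2).
  s_2 = 0 + 1 + 1 + 0 + 0 + 0 + 0 + 1 = 3 ≡ 1 (mod 2).
  s_3 = 1 + 0 + 1 + 0 + 1 + 0 + 0 + 1 = 4 ≡ 0 (mod 2).
  s_4 = 1 + 0 + 1 + 0 + 0 + 0 + 0 + 1 = 3 ≡ 1 (mod 2).
s = (1, 1, 0, 1)^T — this equals column 13 of H (binary 1101), so error is at position 13.
Correct: flip bit 13 of r = 110011010100001 to get c = 110011010100101.


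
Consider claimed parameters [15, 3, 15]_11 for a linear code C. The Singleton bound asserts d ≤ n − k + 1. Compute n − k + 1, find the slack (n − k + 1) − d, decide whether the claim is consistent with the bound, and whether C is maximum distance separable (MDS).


Singleton RHS = n − k + 1 = 13, slack = -2, bound violated (no such code; not MDS).

Singleton bound: d ≤ n − k + 1.
Here n = 15, k = 3, so n − k + 1 = 13.
Given d = 15, check d ≤ 13: NO.
Slack = (n − k + 1) − d = -2.
The slack is negative: d = 15 exceeds n − k + 1 = 13 by 2, so the Singleton bound is violated and no linear [15, 3, 15]_11 code can exist. In particular it is not MDS (MDS requires d = n − k + 1 exactly).
Description: the claimed parameters are [15, 3, 15]_11; such a code would be impossible (violates the Singleton bound).


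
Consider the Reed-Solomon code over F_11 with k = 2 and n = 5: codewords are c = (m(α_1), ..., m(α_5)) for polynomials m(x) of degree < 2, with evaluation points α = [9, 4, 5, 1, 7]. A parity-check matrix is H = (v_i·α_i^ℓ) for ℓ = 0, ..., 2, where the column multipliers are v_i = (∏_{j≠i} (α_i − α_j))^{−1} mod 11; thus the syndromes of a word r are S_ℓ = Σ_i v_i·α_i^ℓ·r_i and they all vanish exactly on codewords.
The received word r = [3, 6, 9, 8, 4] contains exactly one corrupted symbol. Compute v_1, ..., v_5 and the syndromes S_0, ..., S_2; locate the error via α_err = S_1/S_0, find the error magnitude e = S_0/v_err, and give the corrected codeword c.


S = (4, 3, 5), error at position 1, error magnitude e = 4, c = [10, 6, 9, 8, 4].

Step 1: column multipliers v_i = (∏_{j≠i}(α_i − α_j))^{−1} mod 11.
  i = 1 (α = 9): (9−4)(9−5)(9−1)(9−7) = 5·4·8·2 = 320 ≡ 1, so v_1 = 1^{−1} = 1 (mod 11).
  i = 2 (α = 4): (4−9)(4−5)(4−1)(4−7) = (−5)·(−1)·3·(−3) = −45 ≡ 10, so v_2 = 10^{−1} = 10 (mod 11).
  i = 3 (α = 5): (5−9)(5−4)(5−1)(5−7) = (−4)·1·4·(−2) = 32 ≡ 10, so v_3 = 10^{−1} = 10 (mod 11).
  i = 4 (α = 1): (1−9)(1−4)(1−5)(1−7) = (−8)·(−3)·(−4)·(−6) = 576 ≡ 4, so v_4 = 4^{−1} = 3 (mod 11).
  i = 5 (α = 7): (7−9)(7−4)(7−5)(7−1) = (−2)·3·2·6 = −72 ≡ 5, so v_5 = 5^{−1} = 9 (mod 11).
  v = [1, 10, 10, 3, 9].
Step 2: syndromes of r = [3, 6, 9, 8, 4] (all sums mod 11).
  S_0 = Σ v_i r_i = 1·3 + 10·6 + 10·9 + 3·8 + 9·4 = 213 ≡ 4.
  S_1 = Σ v_i α_i r_i = 1·9·3 + 10·4·6 + 10·5·9 + 3·1·8 + 9·7·4 = 993 ≡ 3.
  α_i^2 mod 11 = [4, 5, 3, 1, 5].
  S_2 = Σ v_i α_i^2 r_i = 1·4·3 + 10·5·6 + 10·3·9 + 3·1·8 + 9·5·4 = 786 ≡ 5.
  S = (4, 3, 5) ≠ 0, so r is not a codeword (an error is present).
Step 3: locate the error. For a single error e at position i, S_ℓ = v_i·e·α_i^ℓ, so α_err = S_1/S_0.
  S_0^{−1} = 4^{−1} = 3 (mod 11), so α_err = 3·3 = 9 ≡ 9 = α_1. Error position i = 1.
  Consistency check: S_2/S_1 = 5·4 = 20 ≡ 9 = α_err ✓ (single-error assumption holds).
Step 4: error magnitude e = S_0/v_1 = S_0·∏_{j≠1}(α_1 − α_j) = 4·1 = 4 ≡ 4 (mod 11).
Step 5: correct position 1: c_1 = r_1 − e = 3 − 4 ≡ 10 (mod 11). Hence c = [10, 6, 9, 8, 4].
  Check: interpolating c through the α_i gives m(x) = 5 + 3·x (degree < 2) with m(α_i) = c_i for every i, so c is indeed a codeword.


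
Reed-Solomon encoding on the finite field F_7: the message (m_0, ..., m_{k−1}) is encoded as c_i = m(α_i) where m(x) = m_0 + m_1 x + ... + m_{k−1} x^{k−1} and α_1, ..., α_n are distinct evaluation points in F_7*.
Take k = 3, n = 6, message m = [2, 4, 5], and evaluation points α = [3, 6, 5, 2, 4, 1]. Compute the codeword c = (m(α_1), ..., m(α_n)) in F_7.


c = [3, 3, 0, 2, 0, 4]

Message polynomial: m(x) = 2 + 4·x + 5·x^2 (mod 7).
For each evaluation point α_i, compute m(α_i) mod 7:
  α_1 = 3: Horner steps 5 → 5 → 3, so m(3) = 3.
  α_2 = 6: Horner steps 5 → 6 → 3, so m(6) = 3.
  α_3 = 5: Horner steps 5 → 1 → 0, so m(5) = 0.
  α_4 = 2: Horner steps 5 → 0 → 2, so m(2) = 2.
  α_5 = 4: Horner steps 5 → 3 → 0, so m(4) = 0.
  α_6 = 1: Horner steps 5 → 2 → 4, so m(1) = 4.
Codeword c = [3, 3, 0, 2, 0, 4] ∈ F_7^6.


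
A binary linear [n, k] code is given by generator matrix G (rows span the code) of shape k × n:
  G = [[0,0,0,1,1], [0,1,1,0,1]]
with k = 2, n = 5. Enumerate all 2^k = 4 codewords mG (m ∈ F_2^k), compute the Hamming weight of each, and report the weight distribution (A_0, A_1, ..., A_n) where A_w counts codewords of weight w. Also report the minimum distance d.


Weight distribution: A_0 = 1, A_2 = 1, A_3 = 2. Minimum distance d = 2.

Enumerate all 2^2 = 4 messages m ∈ F_2^2.
For each, compute codeword c = mG in F_2^5, then tally its weight.
  m = 00 → c = 00000, weight = 0.
  m = 10 → c = 00011, weight = 2.
  m = 01 → c = 01101, weight = 3.
  m = 11 → c = 01110, weight = 3.
Tally weights:
  weight 0: 1 codewords.
  weight 2: 1 codewords.
  weight 3: 2 codewords.
Minimum distance d = smallest w > 0 with A_w > 0 = 2.
Sanity: Σ A_w = 4 = 2^2 = 4 ✓.


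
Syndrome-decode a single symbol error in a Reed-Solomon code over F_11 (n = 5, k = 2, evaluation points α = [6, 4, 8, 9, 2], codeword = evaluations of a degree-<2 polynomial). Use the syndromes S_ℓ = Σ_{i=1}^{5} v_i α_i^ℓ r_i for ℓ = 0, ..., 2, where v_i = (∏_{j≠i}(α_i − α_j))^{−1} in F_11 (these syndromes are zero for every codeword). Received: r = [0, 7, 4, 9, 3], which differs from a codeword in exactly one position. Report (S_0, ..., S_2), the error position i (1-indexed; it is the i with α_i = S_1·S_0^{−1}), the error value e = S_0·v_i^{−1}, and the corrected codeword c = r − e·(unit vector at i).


S = (6, 10, 2), error at position 4, error magnitude e = 3, c = [0, 7, 4, 6, 3].

Step 1: column multipliers v_i = (∏_{j≠i}(α_i − α_j))^{−1} mod 11.
  i = 1 (α = 6): (6−4)(6−8)(6−9)(6−2) = 2·(−2)·(−3)·4 = 48 ≡ 4, so v_1 = 4^{−1} = 3 (mod 11).
  i = 2 (α = 4): (4−6)(4−8)(4−9)(4−2) = (−2)·(−4)·(−5)·2 = −80 ≡ 8, so v_2 = 8^{−1} = 7 (mod 11).
  i = 3 (α = 8): (8−6)(8−4)(8−9)(8−2) = 2·4·(−1)·6 = −48 ≡ 7, so v_3 = 7^{−1} = 8 (mod 11).
  i = 4 (α = 9): (9−6)(9−4)(9−8)(9−2) = 3·5·1·7 = 105 ≡ 6, so v_4 = 6^{−1} = 2 (mod 11).
  i = 5 (α = 2): (2−6)(2−4)(2−8)(2−9) = (−4)·(−2)·(−6)·(−7) = 336 ≡ 6, so v_5 = 6^{−1} = 2 (mod 11).
  v = [3, 7, 8, 2, 2].
Step 2: syndromes of r = [0, 7, 4, 9, 3] (all sums mod 11).
  S_0 = Σ v_i r_i = 3·0 + 7·7 + 8·4 + 2·9 + 2·3 = 105 ≡ 6.
  S_1 = Σ v_i α_i r_i = 3·6·0 + 7·4·7 + 8·8·4 + 2·9·9 + 2·2·3 = 626 ≡ 10.
  α_i^2 mod 11 = [3, 5, 9, 4, 4].
  S_2 = Σ v_i α_i^2 r_i = 3·3·0 + 7·5·7 + 8·9·4 + 2·4·9 + 2·4·3 = 629 ≡ 2.
  S = (6, 10, 2) ≠ 0, so r is not a codeword (an error is present).
Step 3: locate the error. For a single error e at position i, S_ℓ = v_i·e·α_i^ℓ, so α_err = S_1/S_0.
  S_0^{−1} = 6^{−1} = 2 (mod 11), so α_err = 10·2 = 20 ≡ 9 = α_4. Error position i = 4.
  Consistency check: S_2/S_1 = 2·10 = 20 ≡ 9 = α_err ✓ (single-error assumption holds).
Step 4: error magnitude e = S_0/v_4 = S_0·∏_{j≠4}(α_4 − α_j) = 6·6 = 36 ≡ 3 (mod 11).
Step 5: correct position 4: c_4 = r_4 − e = 9 − 3 ≡ 6 (mod 11). Hence c = [0, 7, 4, 6, 3].
  Check: interpolating c through the α_i gives m(x) = 10 + 2·x (degree < 2) with m(α_i) = c_i for every i, so c is indeed a codeword.


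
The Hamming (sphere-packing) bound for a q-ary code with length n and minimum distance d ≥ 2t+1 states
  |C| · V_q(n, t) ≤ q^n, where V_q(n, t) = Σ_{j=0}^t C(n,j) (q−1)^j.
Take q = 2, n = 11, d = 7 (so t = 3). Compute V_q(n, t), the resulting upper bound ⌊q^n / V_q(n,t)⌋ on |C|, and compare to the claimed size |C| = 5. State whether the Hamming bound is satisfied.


V_q(n, t) = 232, q^n = 2048, Hamming bound = 8, |C| = 5 ≤ bound (satisfied).

Step 1: Compute V_q(n, t) = Σ_{j=0}^3 C(n, j) (q−1)^j.
  j = 0: C(11,0)·(1)^0 = 1·1 = 1.
  j = 1: C(11,1)·(1)^1 = 11·1 = 11.
  j = 2: C(11,2)·(1)^2 = 55·1 = 55.
  j = 3: C(11,3)·(1)^3 = 165·1 = 165.
  V_q(n, t) = 1 + 11 + 55 + 165 = 232.
Step 2: q^n = 2^11 = 2048.
Step 3: Hamming bound ⌊q^n / V_q(n,t)⌋ = ⌊2048/232⌋ = 8.
Step 4: Compare |C| = 5 to 8: satisfied.
The claimed |C| lies below the Hamming bound.


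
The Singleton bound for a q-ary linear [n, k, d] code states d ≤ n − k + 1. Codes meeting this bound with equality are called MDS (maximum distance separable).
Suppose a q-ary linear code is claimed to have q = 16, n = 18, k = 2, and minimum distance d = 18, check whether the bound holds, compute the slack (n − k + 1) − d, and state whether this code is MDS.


Singleton RHS = n − k + 1 = 17, slack = -1, bound violated (no such code; not MDS).

Singleton bound: d ≤ n − k + 1.
Here n = 18, k = 2, so n − k + 1 = 17.
Given d = 18, check d ≤ 17: NO.
Slack = (n − k + 1) − d = -1.
The slack is negative: d = 18 exceeds n − k + 1 = 17 by 1, so the Singleton bound is violated and no linear [18, 2, 18]_16 code can exist. In particular it is not MDS (MDS requires d = n − k + 1 exactly).
Description: the claimed parameters are [18, 2, 18]_16; such a code would be impossible (violates the Singleton bound).


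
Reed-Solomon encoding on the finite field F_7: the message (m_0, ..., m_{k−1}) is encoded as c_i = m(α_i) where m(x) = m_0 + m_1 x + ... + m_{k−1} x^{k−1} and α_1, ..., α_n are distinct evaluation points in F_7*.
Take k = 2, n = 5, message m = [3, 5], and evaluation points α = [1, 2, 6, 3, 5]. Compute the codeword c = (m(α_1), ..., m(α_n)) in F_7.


c = [1, 6, 5, 4, 0]

Message polynomial: m(x) = 3 + 5·x (mod 7).
For each evaluation point α_i, compute m(α_i) mod 7:
  α_1 = 1: Horner steps 5 → 1, so m(1) = 1.
  α_2 = 2: Horner steps 5 → 6, so m(2) = 6.
  α_3 = 6: Horner steps 5 → 5, so m(6) = 5.
  α_4 = 3: Horner steps 5 → 4, so m(3) = 4.
  α_5 = 5: Horner steps 5 → 0, so m(5) = 0.
Codeword c = [1, 6, 5, 4, 0] ∈ F_7^5.


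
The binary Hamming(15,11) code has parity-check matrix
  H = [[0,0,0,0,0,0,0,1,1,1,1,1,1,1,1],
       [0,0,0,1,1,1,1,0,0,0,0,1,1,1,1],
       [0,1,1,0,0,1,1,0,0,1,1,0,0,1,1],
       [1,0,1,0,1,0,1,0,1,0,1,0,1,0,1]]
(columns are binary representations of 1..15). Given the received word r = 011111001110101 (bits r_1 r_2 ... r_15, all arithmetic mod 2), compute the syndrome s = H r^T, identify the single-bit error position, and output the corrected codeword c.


s = (1, 1, 0, 0)^T, error position = 12, corrected codeword c = 011111001111101

Compute s = H r^T mod 2 one row at a time:
  s_1 = 0 + 1 + 1 + 1 + 0 + 1 + 0 + 1 = 5 ≡ 1 (mod 2).
  s_2 = 1 + 1 + 1 + 0 + 0 + 1 + 0 + 1 = 5 ≡ 1 (mod 2).
  s_3 = 1 + 1 + 1 + 0 + 1 + 1 + 0 + 1 = 6 ≡ 0 (mod 2).
  s_4 = 0 + 1 + 1 + 0 + 1 + 1 + 1 + 1 = 6 ≡ 0 (mod 2).
s = (1, 1, 0, 0)^T — this equals column 12 of H (binary 1100), so error is at position 12.
Correct: flip bit 12 of r = 011111001110101 to get c = 011111001111101.


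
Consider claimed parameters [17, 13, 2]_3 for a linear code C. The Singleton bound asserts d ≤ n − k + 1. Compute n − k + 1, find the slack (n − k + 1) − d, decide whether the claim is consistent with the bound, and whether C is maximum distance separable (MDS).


Singleton RHS = n − k + 1 = 5, slack = 3, bound satisfied, not MDS.

Singleton bound: d ≤ n − k + 1.
Here n = 17, k = 13, so n − k + 1 = 5.
Given d = 2, check d ≤ 5: YES.
Slack = (n − k + 1) − d = 3.
The code is NOT MDS (slack = 3 > 0).
Description: the claimed parameters are [17, 13, 2]_3; such a code would be non-MDS.


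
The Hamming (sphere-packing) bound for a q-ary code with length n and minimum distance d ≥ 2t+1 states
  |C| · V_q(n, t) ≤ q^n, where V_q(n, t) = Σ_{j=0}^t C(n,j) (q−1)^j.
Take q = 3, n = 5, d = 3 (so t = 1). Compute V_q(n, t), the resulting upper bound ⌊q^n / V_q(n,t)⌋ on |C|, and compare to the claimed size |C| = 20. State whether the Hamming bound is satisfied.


V_q(n, t) = 11, q^n = 243, Hamming bound = 22, |C| = 20 ≤ bound (satisfied).

Step 1: Compute V_q(n, t) = Σ_{j=0}^1 C(n, j) (q−1)^j.
  j = 0: C(5,0)·(2)^0 = 1·1 = 1.
  j = 1: C(5,1)·(2)^1 = 5·2 = 10.
  V_q(n, t) = 1 + 10 = 11.
Step 2: q^n = 3^5 = 243.
Step 3: Hamming bound ⌊q^n / V_q(n,t)⌋ = ⌊243/11⌋ = 22.
Step 4: Compare |C| = 20 to 22: satisfied.
The claimed |C| lies below the Hamming bound.


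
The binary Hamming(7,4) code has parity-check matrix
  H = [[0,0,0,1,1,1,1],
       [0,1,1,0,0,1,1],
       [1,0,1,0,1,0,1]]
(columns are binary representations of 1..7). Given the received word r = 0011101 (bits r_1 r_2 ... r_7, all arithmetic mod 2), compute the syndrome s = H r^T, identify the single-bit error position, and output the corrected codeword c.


s = (1, 0, 1)^T, error position = 5, corrected codeword c = 0011001

Compute s = H r^T mod 2 one row at a time:
  s_1 = 1 + 1 + 0 + 1 = 3 ≡ 1 (mod 2).
  s_2 = 0 + 1 + 0 + 1 = 2 ≡ 0 (mod 2).
  s_3 = 0 + 1 + 1 + 1 = 3 ≡ 1 (mod 2).
s = (1, 0, 1)^T — this equals column 5 of H (binary 101), so error is at position 5.
Correct: flip bit 5 of r = 0011101 to get c = 0011001.


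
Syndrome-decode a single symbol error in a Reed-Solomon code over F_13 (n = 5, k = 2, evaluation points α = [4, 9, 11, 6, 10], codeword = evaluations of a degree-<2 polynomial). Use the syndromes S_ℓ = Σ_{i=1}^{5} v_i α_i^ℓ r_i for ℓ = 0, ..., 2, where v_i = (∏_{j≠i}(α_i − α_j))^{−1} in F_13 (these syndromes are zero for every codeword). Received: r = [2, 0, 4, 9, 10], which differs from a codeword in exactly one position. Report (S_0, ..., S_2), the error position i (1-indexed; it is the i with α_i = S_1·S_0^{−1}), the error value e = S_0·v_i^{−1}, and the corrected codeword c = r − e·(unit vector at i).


S = (2, 9, 8), error at position 3, error magnitude e = 10, c = [2, 0, 7, 9, 10].

Step 1: column multipliers v_i = (∏_{j≠i}(α_i − α_j))^{−1} mod 13.
  i = 1 (α = 4): (4−9)(4−11)(4−6)(4−10) = (−5)·(−7)·(−2)·(−6) = 420 ≡ 4, so v_1 = 4^{−1} = 10 (mod 13).
  i = 2 (α = 9): (9−4)(9−11)(9−6)(9−10) = 5·(−2)·3·(−1) = 30 ≡ 4, so v_2 = 4^{−1} = 10 (mod 13).
  i = 3 (α = 11): (11−4)(11−9)(11−6)(11−10) = 7·2·5·1 = 70 ≡ 5, so v_3 = 5^{−1} = 8 (mod 13).
  i = 4 (α = 6): (6−4)(6−9)(6−11)(6−10) = 2·(−3)·(−5)·(−4) = −120 ≡ 10, so v_4 = 10^{−1} = 4 (mod 13).
  i = 5 (α = 10): (10−4)(10−9)(10−11)(10−6) = 6·1·(−1)·4 = −24 ≡ 2, so v_5 = 2^{−1} = 7 (mod 13).
  v = [10, 10, 8, 4, 7].
Step 2: syndromes of r = [2, 0, 4, 9, 10] (all sums mod 13).
  S_0 = Σ v_i r_i = 10·2 + 10·0 + 8·4 + 4·9 + 7·10 = 158 ≡ 2.
  S_1 = Σ v_i α_i r_i = 10·4·2 + 10·9·0 + 8·11·4 + 4·6·9 + 7·10·10 = 1348 ≡ 9.
  α_i^2 mod 13 = [3, 3, 4, 10, 9].
  S_2 = Σ v_i α_i^2 r_i = 10·3·2 + 10·3·0 + 8·4·4 + 4·10·9 + 7·9·10 = 1178 ≡ 8.
  S = (2, 9, 8) ≠ 0, so r is not a codeword (an error is present).
Step 3: locate the error. For a single error e at position i, S_ℓ = v_i·e·α_i^ℓ, so α_err = S_1/S_0.
  S_0^{−1} = 2^{−1} = 7 (mod 13), so α_err = 9·7 = 63 ≡ 11 = α_3. Error position i = 3.
  Consistency check: S_2/S_1 = 8·3 = 24 ≡ 11 = α_err ✓ (single-error assumption holds).
Step 4: error magnitude e = S_0/v_3 = S_0·∏_{j≠3}(α_3 − α_j) = 2·5 = 10 ≡ 10 (mod 13).
Step 5: correct position 3: c_3 = r_3 − e = 4 − 10 ≡ 7 (mod 13). Hence c = [2, 0, 7, 9, 10].
  Check: interpolating c through the α_i gives m(x) = 1 + 10·x (degree < 2) with m(α_i) = c_i for every i, so c is indeed a codeword.


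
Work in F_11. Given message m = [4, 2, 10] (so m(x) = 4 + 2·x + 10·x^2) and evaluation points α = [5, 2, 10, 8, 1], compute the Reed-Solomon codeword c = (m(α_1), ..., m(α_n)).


c = [0, 4, 1, 0, 5]

Message polynomial: m(x) = 4 + 2·x + 10·x^2 (mod 11).
For each evaluation point α_i, compute m(α_i) mod 11:
  α_1 = 5: Horner steps 10 → 8 → 0, so m(5) = 0.
  α_2 = 2: Horner steps 10 → 0 → 4, so m(2) = 4.
  α_3 = 10: Horner steps 10 → 3 → 1, so m(10) = 1.
  α_4 = 8: Horner steps 10 → 5 → 0, so m(8) = 0.
  α_5 = 1: Horner steps 10 → 1 → 5, so m(1) = 5.
Codeword c = [0, 4, 1, 0, 5] ∈ F_11^5.


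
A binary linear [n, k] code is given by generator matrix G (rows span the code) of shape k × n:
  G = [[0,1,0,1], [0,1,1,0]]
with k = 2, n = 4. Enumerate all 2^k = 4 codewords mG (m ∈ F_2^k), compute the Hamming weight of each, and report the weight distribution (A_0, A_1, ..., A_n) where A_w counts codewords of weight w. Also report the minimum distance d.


Weight distribution: A_0 = 1, A_2 = 3. Minimum distance d = 2.

Enumerate all 2^2 = 4 messages m ∈ F_2^2.
For each, compute codeword c = mG in F_2^4, then tally its weight.
  m = 00 → c = 0000, weight = 0.
  m = 10 → c = 0101, weight = 2.
  m = 01 → c = 0110, weight = 2.
  m = 11 → c = 0011, weight = 2.
Tally weights:
  weight 0: 1 codewords.
  weight 2: 3 codewords.
Minimum distance d = smallest w > 0 with A_w > 0 = 2.
Sanity: Σ A_w = 4 = 2^2 = 4 ✓.


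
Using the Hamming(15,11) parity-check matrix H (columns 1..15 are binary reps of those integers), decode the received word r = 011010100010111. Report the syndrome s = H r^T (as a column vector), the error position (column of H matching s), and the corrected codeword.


s = (0, 1, 0, 0)^T, error position = 4, corrected codeword c = 011110100010111

Compute s = H r^T mod 2 one row at a time:
  s_1 = 0 + 0 + 0 + 1 + 0 + 1 + 1 + 1 = 4 ≡ 0 (mod 2).
  s_2 = 0 + 1 + 0 + 1 + 0 + 1 + 1 + 1 = 5 ≡ 1 (mod 2).
  s_3 = 1 + 1 + 0 + 1 + 0 + 1 + 1 + 1 = 6 ≡ 0 (mod 2).
  s_4 = 0 + 1 + 1 + 1 + 0 + 1 + 1 + 1 = 6 ≡ 0 (mod 2).
s = (0, 1, 0, 0)^T — this equals column 4 of H (binary 0100), so error is at position 4.
Correct: flip bit 4 of r = 011010100010111 to get c = 011110100010111.


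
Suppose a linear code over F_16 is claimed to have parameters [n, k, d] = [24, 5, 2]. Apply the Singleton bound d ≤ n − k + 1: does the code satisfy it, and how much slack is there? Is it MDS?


Singleton RHS = n − k + 1 = 20, slack = 18, bound satisfied, not MDS.

Singleton bound: d ≤ n − k + 1.
Here n = 24, k = 5, so n − k + 1 = 20.
Given d = 2, check d ≤ 20: YES.
Slack = (n − k + 1) − d = 18.
The code is NOT MDS (slack = 18 > 0).
Description: the claimed parameters are [24, 5, 2]_16; such a code would be non-MDS.


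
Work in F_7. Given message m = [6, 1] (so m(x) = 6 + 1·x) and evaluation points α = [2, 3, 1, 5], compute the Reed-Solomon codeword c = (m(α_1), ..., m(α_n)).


c = [1, 2, 0, 4]

Message polynomial: m(x) = 6 + 1·x (mod 7).
For each evaluation point α_i, compute m(α_i) mod 7:
  α_1 = 2: Horner steps 1 → 1, so m(2) = 1.
  α_2 = 3: Horner steps 1 → 2, so m(3) = 2.
  α_3 = 1: Horner steps 1 → 0, so m(1) = 0.
  α_4 = 5: Horner steps 1 → 4, so m(5) = 4.
Codeword c = [1, 2, 0, 4] ∈ F_7^4.


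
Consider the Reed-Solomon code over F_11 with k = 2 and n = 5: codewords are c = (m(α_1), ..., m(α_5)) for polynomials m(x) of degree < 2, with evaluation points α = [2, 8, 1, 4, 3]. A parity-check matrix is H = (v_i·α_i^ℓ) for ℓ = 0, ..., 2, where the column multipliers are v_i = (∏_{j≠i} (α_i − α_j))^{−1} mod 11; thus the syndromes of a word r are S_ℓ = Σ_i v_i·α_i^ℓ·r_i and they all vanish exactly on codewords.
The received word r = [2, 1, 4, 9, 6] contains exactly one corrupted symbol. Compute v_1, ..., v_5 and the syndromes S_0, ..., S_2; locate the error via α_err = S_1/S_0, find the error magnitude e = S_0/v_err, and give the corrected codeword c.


S = (5, 4, 1), error at position 5, error magnitude e = 6, c = [2, 1, 4, 9, 0].

Step 1: column multipliers v_i = (∏_{j≠i}(α_i − α_j))^{−1} mod 11.
  i = 1 (α = 2): (2−8)(2−1)(2−4)(2−3) = (−6)·1·(−2)·(−1) = −12 ≡ 10, so v_1 = 10^{−1} = 10 (mod 11).
  i = 2 (α = 8): (8−2)(8−1)(8−4)(8−3) = 6·7·4·5 = 840 ≡ 4, so v_2 = 4^{−1} = 3 (mod 11).
  i = 3 (α = 1): (1−2)(1−8)(1−4)(1−3) = (−1)·(−7)·(−3)·(−2) = 42 ≡ 9, so v_3 = 9^{−1} = 5 (mod 11).
  i = 4 (α = 4): (4−2)(4−8)(4−1)(4−3) = 2·(−4)·3·1 = −24 ≡ 9, so v_4 = 9^{−1} = 5 (mod 11).
  i = 5 (α = 3): (3−2)(3−8)(3−1)(3−4) = 1·(−5)·2·(−1) = 10 ≡ 10, so v_5 = 10^{−1} = 10 (mod 11).
  v = [10, 3, 5, 5, 10].
Step 2: syndromes of r = [2, 1, 4, 9, 6] (all sums mod 11).
  S_0 = Σ v_i r_i = 10·2 + 3·1 + 5·4 + 5·9 + 10·6 = 148 ≡ 5.
  S_1 = Σ v_i α_i r_i = 10·2·2 + 3·8·1 + 5·1·4 + 5·4·9 + 10·3·6 = 444 ≡ 4.
  α_i^2 mod 11 = [4, 9, 1, 5, 9].
  S_2 = Σ v_i α_i^2 r_i = 10·4·2 + 3·9·1 + 5·1·4 + 5·5·9 + 10·9·6 = 892 ≡ 1.
  S = (5, 4, 1) ≠ 0, so r is not a codeword (an error is present).
Step 3: locate the error. For a single error e at position i, S_ℓ = v_i·e·α_i^ℓ, so α_err = S_1/S_0.
  S_0^{−1} = 5^{−1} = 9 (mod 11), so α_err = 4·9 = 36 ≡ 3 = α_5. Error position i = 5.
  Consistency check: S_2/S_1 = 1·3 = 3 ≡ 3 = α_err ✓ (single-error assumption holds).
Step 4: error magnitude e = S_0/v_5 = S_0·∏_{j≠5}(α_5 − α_j) = 5·10 = 50 ≡ 6 (mod 11).
Step 5: correct position 5: c_5 = r_5 − e = 6 − 6 ≡ 0 (mod 11). Hence c = [2, 1, 4, 9, 0].
  Check: interpolating c through the α_i gives m(x) = 6 + 9·x (degree < 2) with m(α_i) = c_i for every i, so c is indeed a codeword.


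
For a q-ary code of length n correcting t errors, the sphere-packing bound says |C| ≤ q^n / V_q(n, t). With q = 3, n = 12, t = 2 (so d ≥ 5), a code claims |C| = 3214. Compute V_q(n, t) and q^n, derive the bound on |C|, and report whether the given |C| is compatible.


V_q(n, t) = 289, q^n = 531441, Hamming bound = 1838, |C| = 3214 > bound (violated).

Step 1: Compute V_q(n, t) = Σ_{j=0}^2 C(n, j) (q−1)^j.
  j = 0: C(12,0)·(2)^0 = 1·1 = 1.
  j = 1: C(12,1)·(2)^1 = 12·2 = 24.
  j = 2: C(12,2)·(2)^2 = 66·4 = 264.
  V_q(n, t) = 1 + 24 + 264 = 289.
Step 2: q^n = 3^12 = 531441.
Step 3: Hamming bound ⌊q^n / V_q(n,t)⌋ = ⌊531441/289⌋ = 1838.
Step 4: Compare |C| = 3214 to 1838: violated.
The claimed |C| lies above the Hamming bound, so no 3-ary code of length 12 with d ≥ 5 can have 3214 codewords.


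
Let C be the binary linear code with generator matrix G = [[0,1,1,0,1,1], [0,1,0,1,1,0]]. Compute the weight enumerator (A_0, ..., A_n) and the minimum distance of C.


Weight distribution: A_0 = 1, A_3 = 2, A_4 = 1. Minimum distance d = 3.

Enumerate all 2^2 = 4 messages m ∈ F_2^2.
For each, compute codeword c = mG in F_2^6, then tally its weight.
  m = 00 → c = 000000, weight = 0.
  m = 10 → c = 011011, weight = 4.
  m = 01 → c = 010110, weight = 3.
  m = 11 → c = 001101, weight = 3.
Tally weights:
  weight 0: 1 codewords.
  weight 3: 2 codewords.
  weight 4: 1 codewords.
Minimum distance d = smallest w > 0 with A_w > 0 = 3.
Sanity: Σ A_w = 4 = 2^2 = 4 ✓.


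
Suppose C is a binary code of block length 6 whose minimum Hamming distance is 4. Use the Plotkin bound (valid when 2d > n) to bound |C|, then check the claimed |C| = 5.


Plotkin bound M ≤ 4; given |C| = 5 > bound (violated).

Check applicability: 2d = 8, n = 6.
2d − n = 2 > 0, so Plotkin applies.
Compute d/(2d−n) = 4/2 ≈ 2.0000.
⌊d/(2d−n)⌋ = 2.
Plotkin bound: M ≤ 2·2 = 4.
Given |C| = 5, check: VIOLATED.
This |C| is above the Plotkin bound, so no binary code with n = 6, d = 4 and 5 codewords exists.


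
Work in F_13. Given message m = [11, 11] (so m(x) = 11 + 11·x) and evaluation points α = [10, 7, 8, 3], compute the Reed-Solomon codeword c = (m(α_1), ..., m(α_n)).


c = [4, 10, 8, 5]

Message polynomial: m(x) = 11 + 11·x (mod 13).
For each evaluation point α_i, compute m(α_i) mod 13:
  α_1 = 10: Horner steps 11 → 4, so m(10) = 4.
  α_2 = 7: Horner steps 11 → 10, so m(7) = 10.
  α_3 = 8: Horner steps 11 → 8, so m(8) = 8.
  α_4 = 3: Horner steps 11 → 5, so m(3) = 5.
Codeword c = [4, 10, 8, 5] ∈ F_13^4.


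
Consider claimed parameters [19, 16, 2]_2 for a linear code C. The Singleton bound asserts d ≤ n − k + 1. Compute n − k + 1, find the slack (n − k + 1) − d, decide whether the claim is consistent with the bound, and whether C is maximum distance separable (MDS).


Singleton RHS = n − k + 1 = 4, slack = 2, bound satisfied, not MDS.

Singleton bound: d ≤ n − k + 1.
Here n = 19, k = 16, so n − k + 1 = 4.
Given d = 2, check d ≤ 4: YES.
Slack = (n − k + 1) − d = 2.
The code is NOT MDS (slack = 2 > 0).
Description: the claimed parameters are [19, 16, 2]_2; such a code would be non-MDS.


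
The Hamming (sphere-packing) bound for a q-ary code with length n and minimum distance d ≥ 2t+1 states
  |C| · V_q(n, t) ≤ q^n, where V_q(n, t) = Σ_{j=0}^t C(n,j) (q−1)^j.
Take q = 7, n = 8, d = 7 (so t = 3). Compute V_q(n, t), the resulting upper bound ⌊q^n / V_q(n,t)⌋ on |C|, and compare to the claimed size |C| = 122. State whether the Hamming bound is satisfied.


V_q(n, t) = 13153, q^n = 5764801, Hamming bound = 438, |C| = 122 ≤ bound (satisfied).

Step 1: Compute V_q(n, t) = Σ_{j=0}^3 C(n, j) (q−1)^j.
  j = 0: C(8,0)·(6)^0 = 1·1 = 1.
  j = 1: C(8,1)·(6)^1 = 8·6 = 48.
  j = 2: C(8,2)·(6)^2 = 28·36 = 1008.
  j = 3: C(8,3)·(6)^3 = 56·216 = 12096.
  V_q(n, t) = 1 + 48 + 1008 + 12096 = 13153.
Step 2: q^n = 7^8 = 5764801.
Step 3: Hamming bound ⌊q^n / V_q(n,t)⌋ = ⌊5764801/13153⌋ = 438.
Step 4: Compare |C| = 122 to 438: satisfied.
The claimed |C| lies below the Hamming bound.


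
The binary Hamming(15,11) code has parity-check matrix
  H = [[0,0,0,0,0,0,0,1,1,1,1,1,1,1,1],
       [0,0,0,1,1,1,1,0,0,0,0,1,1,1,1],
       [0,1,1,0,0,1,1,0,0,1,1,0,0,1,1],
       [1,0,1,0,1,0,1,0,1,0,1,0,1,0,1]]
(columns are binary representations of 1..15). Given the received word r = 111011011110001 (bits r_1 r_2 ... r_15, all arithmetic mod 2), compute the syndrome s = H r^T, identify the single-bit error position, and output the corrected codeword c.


s = (1, 1, 0, 0)^T, error position = 12, corrected codeword c = 111011011111001

Compute s = H r^T mod 2 one row at a time:
  s_1 = 1 + 1 + 1 + 1 + 0 + 0 + 0 + 1 = 5 ≡ 1 (mod 2).
  s_2 = 0 + 1 + 1 + 0 + 0 + 0 + 0 + 1 = 3 ≡ 1 (mod 2).
  s_3 = 1 + 1 + 1 + 0 + 1 + 1 + 0 + 1 = 6 ≡ 0 (mod 2).
  s_4 = 1 + 1 + 1 + 0 + 1 + 1 + 0 + 1 = 6 ≡ 0 (mod 2).
s = (1, 1, 0, 0)^T — this equals column 12 of H (binary 1100), so error is at position 12.
Correct: flip bit 12 of r = 111011011110001 to get c = 111011011111001.


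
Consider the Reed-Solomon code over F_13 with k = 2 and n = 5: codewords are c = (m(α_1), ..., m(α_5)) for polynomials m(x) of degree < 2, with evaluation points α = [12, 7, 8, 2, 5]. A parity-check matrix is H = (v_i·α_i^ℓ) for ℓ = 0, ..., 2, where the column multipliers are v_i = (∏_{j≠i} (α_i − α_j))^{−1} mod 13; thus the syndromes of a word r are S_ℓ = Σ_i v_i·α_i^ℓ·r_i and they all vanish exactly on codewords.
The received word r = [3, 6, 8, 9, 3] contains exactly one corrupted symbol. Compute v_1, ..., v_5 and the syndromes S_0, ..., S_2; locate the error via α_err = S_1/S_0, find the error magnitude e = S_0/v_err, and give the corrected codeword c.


S = (10, 11, 3), error at position 5, error magnitude e = 1, c = [3, 6, 8, 9, 2].

Step 1: column multipliers v_i = (∏_{j≠i}(α_i − α_j))^{−1} mod 13.
  i = 1 (α = 12): (12−7)(12−8)(12−2)(12−5) = 5·4·10·7 = 1400 ≡ 9, so v_1 = 9^{−1} = 3 (mod 13).
  i = 2 (α = 7): (7−12)(7−8)(7−2)(7−5) = (−5)·(−1)·5·2 = 50 ≡ 11, so v_2 = 11^{−1} = 6 (mod 13).
  i = 3 (α = 8): (8−12)(8−7)(8−2)(8−5) = (−4)·1·6·3 = −72 ≡ 6, so v_3 = 6^{−1} = 11 (mod 13).
  i = 4 (α = 2): (2−12)(2−7)(2−8)(2−5) = (−10)·(−5)·(−6)·(−3) = 900 ≡ 3, so v_4 = 3^{−1} = 9 (mod 13).
  i = 5 (α = 5): (5−12)(5−7)(5−8)(5−2) = (−7)·(−2)·(−3)·3 = −126 ≡ 4, so v_5 = 4^{−1} = 10 (mod 13).
  v = [3, 6, 11, 9, 10].
Step 2: syndromes of r = [3, 6, 8, 9, 3] (all sums mod 13).
  S_0 = Σ v_i r_i = 3·3 + 6·6 + 11·8 + 9·9 + 10·3 = 244 ≡ 10.
  S_1 = Σ v_i α_i r_i = 3·12·3 + 6·7·6 + 11·8·8 + 9·2·9 + 10·5·3 = 1376 ≡ 11.
  α_i^2 mod 13 = [1, 10, 12, 4, 12].
  S_2 = Σ v_i α_i^2 r_i = 3·1·3 + 6·10·6 + 11·12·8 + 9·4·9 + 10·12·3 = 2109 ≡ 3.
  S = (10, 11, 3) ≠ 0, so r is not a codeword (an error is present).
Step 3: locate the error. For a single error e at position i, S_ℓ = v_i·e·α_i^ℓ, so α_err = S_1/S_0.
  S_0^{−1} = 10^{−1} = 4 (mod 13), so α_err = 11·4 = 44 ≡ 5 = α_5. Error position i = 5.
  Consistency check: S_2/S_1 = 3·6 = 18 ≡ 5 = α_err ✓ (single-error assumption holds).
Step 4: error magnitude e = S_0/v_5 = S_0·∏_{j≠5}(α_5 − α_j) = 10·4 = 40 ≡ 1 (mod 13).
Step 5: correct position 5: c_5 = r_5 − e = 3 − 1 ≡ 2 (mod 13). Hence c = [3, 6, 8, 9, 2].
  Check: interpolating c through the α_i gives m(x) = 5 + 2·x (degree < 2) with m(α_i) = c_i for every i, so c is indeed a codeword.


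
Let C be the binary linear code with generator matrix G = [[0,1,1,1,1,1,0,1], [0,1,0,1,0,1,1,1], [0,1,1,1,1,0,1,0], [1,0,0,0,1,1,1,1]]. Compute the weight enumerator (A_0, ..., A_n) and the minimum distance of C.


Weight distribution: A_0 = 1, A_2 = 2, A_3 = 3, A_4 = 3, A_5 = 4, A_6 = 2, A_7 = 1. Minimum distance d = 2.

Enumerate all 2^4 = 16 messages m ∈ F_2^4.
For each, compute codeword c = mG in F_2^8, then tally its weight.
  m = 0000 → c = 00000000, weight = 0.
  m = 1000 → c = 01111101, weight = 6.
  m = 0100 → c = 01010111, weight = 5.
  m = 1100 → c = 00101010, weight = 3.
  m = 0010 → c = 01111010, weight = 5.
  m = 1010 → c = 00000111, weight = 3.
  m = 0110 → c = 00101101, weight = 4.
  m = 1110 → c = 01010000, weight = 2.
  m = 0001 → c = 10001111, weight = 5.
  m = 1001 → c = 11110010, weight = 5.
  m = 0101 → c = 11011000, weight = 4.
  m = 1101 → c = 10100101, weight = 4.
  m = 0011 → c = 11110101, weight = 6.
  m = 1011 → c = 10001000, weight = 2.
  m = 0111 → c = 10100010, weight = 3.
  m = 1111 → c = 11011111, weight = 7.
Tally weights:
  weight 0: 1 codewords.
  weight 2: 2 codewords.
  weight 3: 3 codewords.
  weight 4: 3 codewords.
  weight 5: 4 codewords.
  weight 6: 2 codewords.
  weight 7: 1 codewords.
Minimum distance d = smallest w > 0 with A_w > 0 = 2.
Sanity: Σ A_w = 16 = 2^4 = 16 ✓.


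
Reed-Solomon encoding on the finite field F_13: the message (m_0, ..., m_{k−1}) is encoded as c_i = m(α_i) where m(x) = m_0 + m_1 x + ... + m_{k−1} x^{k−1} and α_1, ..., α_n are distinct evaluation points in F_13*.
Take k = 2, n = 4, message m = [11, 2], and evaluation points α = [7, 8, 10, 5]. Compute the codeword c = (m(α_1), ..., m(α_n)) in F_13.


c = [12, 1, 5, 8]

Message polynomial: m(x) = 11 + 2·x (mod 13).
For each evaluation point α_i, compute m(α_i) mod 13:
  α_1 = 7: Horner steps 2 → 12, so m(7) = 12.
  α_2 = 8: Horner steps 2 → 1, so m(8) = 1.
  α_3 = 10: Horner steps 2 → 5, so m(10) = 5.
  α_4 = 5: Horner steps 2 → 8, so m(5) = 8.
Codeword c = [12, 1, 5, 8] ∈ F_13^4.


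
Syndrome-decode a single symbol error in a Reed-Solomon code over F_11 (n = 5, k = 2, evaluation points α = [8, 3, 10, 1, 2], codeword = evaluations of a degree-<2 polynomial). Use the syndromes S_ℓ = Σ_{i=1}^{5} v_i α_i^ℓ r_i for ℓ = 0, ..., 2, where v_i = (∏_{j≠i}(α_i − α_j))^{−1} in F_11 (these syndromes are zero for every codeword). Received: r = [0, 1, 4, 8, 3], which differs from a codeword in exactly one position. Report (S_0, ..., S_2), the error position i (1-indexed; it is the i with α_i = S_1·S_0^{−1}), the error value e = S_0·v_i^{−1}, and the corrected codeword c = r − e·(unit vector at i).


S = (10, 9, 7), error at position 5, error magnitude e = 4, c = [0, 1, 4, 8, 10].

Step 1: column multipliers v_i = (∏_{j≠i}(α_i − α_j))^{−1} mod 11.
  i = 1 (α = 8): (8−3)(8−10)(8−1)(8−2) = 5·(−2)·7·6 = −420 ≡ 9, so v_1 = 9^{−1} = 5 (mod 11).
  i = 2 (α = 3): (3−8)(3−10)(3−1)(3−2) = (−5)·(−7)·2·1 = 70 ≡ 4, so v_2 = 4^{−1} = 3 (mod 11).
  i = 3 (α = 10): (10−8)(10−3)(10−1)(10−2) = 2·7·9·8 = 1008 ≡ 7, so v_3 = 7^{−1} = 8 (mod 11).
  i = 4 (α = 1): (1−8)(1−3)(1−10)(1−2) = (−7)·(−2)·(−9)·(−1) = 126 ≡ 5, so v_4 = 5^{−1} = 9 (mod 11).
  i = 5 (α = 2): (2−8)(2−3)(2−10)(2−1) = (−6)·(−1)·(−8)·1 = −48 ≡ 7, so v_5 = 7^{−1} = 8 (mod 11).
  v = [5, 3, 8, 9, 8].
Step 2: syndromes of r = [0, 1, 4, 8, 3] (all sums mod 11).
  S_0 = Σ v_i r_i = 5·0 + 3·1 + 8·4 + 9·8 + 8·3 = 131 ≡ 10.
  S_1 = Σ v_i α_i r_i = 5·8·0 + 3·3·1 + 8·10·4 + 9·1·8 + 8·2·3 = 449 ≡ 9.
  α_i^2 mod 11 = [9, 9, 1, 1, 4].
  S_2 = Σ v_i α_i^2 r_i = 5·9·0 + 3·9·1 + 8·1·4 + 9·1·8 + 8·4·3 = 227 ≡ 7.
  S = (10, 9, 7) ≠ 0, so r is not a codeword (an error is present).
Step 3: locate the error. For a single error e at position i, S_ℓ = v_i·e·α_i^ℓ, so α_err = S_1/S_0.
  S_0^{−1} = 10^{−1} = 10 (mod 11), so α_err = 9·10 = 90 ≡ 2 = α_5. Error position i = 5.
  Consistency check: S_2/S_1 = 7·5 = 35 ≡ 2 = α_err ✓ (single-error assumption holds).
Step 4: error magnitude e = S_0/v_5 = S_0·∏_{j≠5}(α_5 − α_j) = 10·7 = 70 ≡ 4 (mod 11).
Step 5: correct position 5: c_5 = r_5 − e = 3 − 4 ≡ 10 (mod 11). Hence c = [0, 1, 4, 8, 10].
  Check: interpolating c through the α_i gives m(x) = 6 + 2·x (degree < 2) with m(α_i) = c_i for every i, so c is indeed a codeword.


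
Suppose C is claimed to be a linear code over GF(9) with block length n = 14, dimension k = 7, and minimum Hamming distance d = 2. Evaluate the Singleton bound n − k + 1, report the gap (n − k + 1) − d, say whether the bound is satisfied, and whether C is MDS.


Singleton RHS = n − k + 1 = 8, slack = 6, bound satisfied, not MDS.

Singleton bound: d ≤ n − k + 1.
Here n = 14, k = 7, so n − k + 1 = 8.
Given d = 2, check d ≤ 8: YES.
Slack = (n − k + 1) − d = 6.
The code is NOT MDS (slack = 6 > 0).
Description: the claimed parameters are [14, 7, 2]_9; such a code would be non-MDS.


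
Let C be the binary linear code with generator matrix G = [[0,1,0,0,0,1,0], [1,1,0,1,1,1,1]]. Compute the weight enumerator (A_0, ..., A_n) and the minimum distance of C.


Weight distribution: A_0 = 1, A_2 = 1, A_4 = 1, A_6 = 1. Minimum distance d = 2.

Enumerate all 2^2 = 4 messages m ∈ F_2^2.
For each, compute codeword c = mG in F_2^7, then tally its weight.
  m = 00 → c = 0000000, weight = 0.
  m = 10 → c = 0100010, weight = 2.
  m = 01 → c = 1101111, weight = 6.
  m = 11 → c = 1001101, weight = 4.
Tally weights:
  weight 0: 1 codewords.
  weight 2: 1 codewords.
  weight 4: 1 codewords.
  weight 6: 1 codewords.
Minimum distance d = smallest w > 0 with A_w > 0 = 2.
Sanity: Σ A_w = 4 = 2^2 = 4 ✓.


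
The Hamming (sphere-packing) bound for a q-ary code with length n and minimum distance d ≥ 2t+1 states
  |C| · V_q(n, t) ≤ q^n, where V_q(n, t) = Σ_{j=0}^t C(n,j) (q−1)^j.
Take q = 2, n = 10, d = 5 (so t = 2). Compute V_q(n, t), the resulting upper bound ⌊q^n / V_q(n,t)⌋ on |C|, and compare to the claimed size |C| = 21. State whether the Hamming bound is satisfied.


V_q(n, t) = 56, q^n = 1024, Hamming bound = 18, |C| = 21 > bound (violated).

Step 1: Compute V_q(n, t) = Σ_{j=0}^2 C(n, j) (q−1)^j.
  j = 0: C(10,0)·(1)^0 = 1·1 = 1.
  j = 1: C(10,1)·(1)^1 = 10·1 = 10.
  j = 2: C(10,2)·(1)^2 = 45·1 = 45.
  V_q(n, t) = 1 + 10 + 45 = 56.
Step 2: q^n = 2^10 = 1024.
Step 3: Hamming bound ⌊q^n / V_q(n,t)⌋ = ⌊1024/56⌋ = 18.
Step 4: Compare |C| = 21 to 18: violated.
The claimed |C| lies above the Hamming bound, so no 2-ary code of length 10 with d ≥ 5 can have 21 codewords.
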